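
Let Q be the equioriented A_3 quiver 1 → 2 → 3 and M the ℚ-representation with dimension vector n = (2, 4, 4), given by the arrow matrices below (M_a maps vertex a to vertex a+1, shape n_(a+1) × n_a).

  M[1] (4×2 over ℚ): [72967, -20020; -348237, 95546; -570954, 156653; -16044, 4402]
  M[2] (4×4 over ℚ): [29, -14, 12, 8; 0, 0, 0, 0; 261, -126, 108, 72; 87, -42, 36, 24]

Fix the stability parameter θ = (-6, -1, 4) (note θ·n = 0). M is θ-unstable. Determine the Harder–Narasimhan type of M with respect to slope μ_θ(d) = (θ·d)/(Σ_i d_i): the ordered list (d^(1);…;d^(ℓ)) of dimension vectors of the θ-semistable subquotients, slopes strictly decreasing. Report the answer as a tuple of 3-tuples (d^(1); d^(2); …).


Barcode: M ≅ I[1,2], I[1,3], I[2,2]^2, I[3,3]^3. HN layers by μ_θ (3 steps, strictly decreasing):
  μ^(1)=4; μ^(2)=-1; μ^(3)=-6

((0, 0, 4); (0, 4, 0); (2, 0, 0))


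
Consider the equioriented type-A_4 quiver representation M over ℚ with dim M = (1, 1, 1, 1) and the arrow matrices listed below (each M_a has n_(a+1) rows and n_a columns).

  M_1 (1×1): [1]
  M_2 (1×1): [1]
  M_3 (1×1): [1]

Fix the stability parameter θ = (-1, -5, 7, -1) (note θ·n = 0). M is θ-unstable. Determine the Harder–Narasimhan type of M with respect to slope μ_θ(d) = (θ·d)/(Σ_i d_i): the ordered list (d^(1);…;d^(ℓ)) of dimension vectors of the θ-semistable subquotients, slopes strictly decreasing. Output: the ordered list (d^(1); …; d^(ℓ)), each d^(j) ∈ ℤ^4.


Barcode: M ≅ I[1,4]. HN layers by μ_θ (2 steps, strictly decreasing):
  μ^(1)=3; μ^(2)=-3

((0, 0, 1, 1); (1, 1, 0, 0))


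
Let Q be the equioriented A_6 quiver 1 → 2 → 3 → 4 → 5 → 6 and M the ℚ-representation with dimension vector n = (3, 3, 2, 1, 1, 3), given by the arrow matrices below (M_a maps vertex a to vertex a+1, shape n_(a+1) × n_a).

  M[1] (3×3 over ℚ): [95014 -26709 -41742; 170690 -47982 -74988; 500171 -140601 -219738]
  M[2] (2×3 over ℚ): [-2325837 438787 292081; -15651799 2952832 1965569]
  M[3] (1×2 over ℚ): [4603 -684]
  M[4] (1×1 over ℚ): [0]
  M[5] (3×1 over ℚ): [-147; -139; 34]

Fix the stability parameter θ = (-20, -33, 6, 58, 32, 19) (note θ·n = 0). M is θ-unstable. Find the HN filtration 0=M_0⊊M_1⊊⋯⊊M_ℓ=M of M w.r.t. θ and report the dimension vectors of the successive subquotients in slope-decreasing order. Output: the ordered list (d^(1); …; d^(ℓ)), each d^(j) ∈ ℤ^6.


Barcode: M ≅ I[1,1], I[1,2], I[1,4], I[2,3], I[5,6], I[6,6]^2. HN layers by μ_θ (7 steps, strictly decreasing):
  μ^(1)=58; μ^(2)=51/2; μ^(3)=19; μ^(4)=6; μ^(5)=-20; μ^(6)=-53/2; μ^(7)=-33

((0, 0, 0, 1, 0, 0); (0, 0, 0, 0, 1, 1); (0, 0, 0, 0, 0, 2); (0, 0, 2, 0, 0, 0); (1, 0, 0, 0, 0, 0); (2, 2, 0, 0, 0, 0); (0, 1, 0, 0, 0, 0))


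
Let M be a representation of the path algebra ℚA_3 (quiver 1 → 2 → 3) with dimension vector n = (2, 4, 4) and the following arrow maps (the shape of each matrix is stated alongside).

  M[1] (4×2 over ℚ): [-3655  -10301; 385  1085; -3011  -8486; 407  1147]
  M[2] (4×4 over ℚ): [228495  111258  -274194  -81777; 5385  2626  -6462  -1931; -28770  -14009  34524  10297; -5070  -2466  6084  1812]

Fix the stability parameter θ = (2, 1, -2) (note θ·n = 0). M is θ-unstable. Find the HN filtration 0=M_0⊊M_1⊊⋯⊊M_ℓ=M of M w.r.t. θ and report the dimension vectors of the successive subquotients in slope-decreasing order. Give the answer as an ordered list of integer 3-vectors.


Via rank(M_{q-1}∘⋯∘M_p): M ≅ I[1,2]^2, I[2,3]^2, I[3,3]^2.
μ_θ-semistable layers: μ^(1)=3/2; μ^(2)=-1/2; μ^(3)=-2

((2, 2, 0); (0, 2, 2); (0, 0, 2))


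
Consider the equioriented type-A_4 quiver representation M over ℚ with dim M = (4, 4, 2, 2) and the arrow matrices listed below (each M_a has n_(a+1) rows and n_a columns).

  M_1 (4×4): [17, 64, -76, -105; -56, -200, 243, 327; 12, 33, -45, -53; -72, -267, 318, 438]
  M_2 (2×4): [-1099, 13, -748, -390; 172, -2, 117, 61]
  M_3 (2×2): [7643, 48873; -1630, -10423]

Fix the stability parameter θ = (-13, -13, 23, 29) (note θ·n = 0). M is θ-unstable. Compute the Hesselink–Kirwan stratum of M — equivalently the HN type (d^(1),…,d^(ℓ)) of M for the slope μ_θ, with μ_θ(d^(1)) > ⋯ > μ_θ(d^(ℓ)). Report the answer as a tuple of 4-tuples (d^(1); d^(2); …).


Interval decomposition of M: I[1,1], I[1,2], I[1,4]^2, I[2,2].
HN type (ℓ=3): μ^(1)=29; μ^(2)=23; μ^(3)=-13

((0, 0, 0, 2); (0, 0, 2, 0); (4, 4, 0, 0))


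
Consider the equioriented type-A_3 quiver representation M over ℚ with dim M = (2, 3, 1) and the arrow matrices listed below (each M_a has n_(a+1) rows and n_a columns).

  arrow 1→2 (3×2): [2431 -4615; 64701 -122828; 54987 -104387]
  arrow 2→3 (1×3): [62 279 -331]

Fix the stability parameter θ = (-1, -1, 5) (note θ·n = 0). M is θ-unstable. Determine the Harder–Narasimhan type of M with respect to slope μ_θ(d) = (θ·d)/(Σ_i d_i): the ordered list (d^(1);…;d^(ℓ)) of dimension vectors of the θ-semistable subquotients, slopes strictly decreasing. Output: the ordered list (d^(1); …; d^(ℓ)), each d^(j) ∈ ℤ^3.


Interval decomposition of M: I[1,2], I[1,3], I[2,2].
HN type (ℓ=2): μ^(1)=5; μ^(2)=-1

((0, 0, 1); (2, 3, 0))


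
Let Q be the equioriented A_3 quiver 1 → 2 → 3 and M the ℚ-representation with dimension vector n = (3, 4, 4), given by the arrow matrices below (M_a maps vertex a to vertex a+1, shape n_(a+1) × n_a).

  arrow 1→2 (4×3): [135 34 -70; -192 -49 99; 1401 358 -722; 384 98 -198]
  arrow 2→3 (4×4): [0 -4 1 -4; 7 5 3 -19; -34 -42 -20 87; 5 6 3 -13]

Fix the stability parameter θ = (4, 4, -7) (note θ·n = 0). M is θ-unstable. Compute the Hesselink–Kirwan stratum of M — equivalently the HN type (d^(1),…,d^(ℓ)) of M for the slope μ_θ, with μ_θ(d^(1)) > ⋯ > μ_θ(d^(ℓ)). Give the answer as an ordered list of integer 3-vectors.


Interval decomposition of M: I[1,1], I[1,3]^2, I[2,3]^2.
HN type (ℓ=3): μ^(1)=4; μ^(2)=1/3; μ^(3)=-3/2

((1, 0, 0); (2, 2, 2); (0, 2, 2))


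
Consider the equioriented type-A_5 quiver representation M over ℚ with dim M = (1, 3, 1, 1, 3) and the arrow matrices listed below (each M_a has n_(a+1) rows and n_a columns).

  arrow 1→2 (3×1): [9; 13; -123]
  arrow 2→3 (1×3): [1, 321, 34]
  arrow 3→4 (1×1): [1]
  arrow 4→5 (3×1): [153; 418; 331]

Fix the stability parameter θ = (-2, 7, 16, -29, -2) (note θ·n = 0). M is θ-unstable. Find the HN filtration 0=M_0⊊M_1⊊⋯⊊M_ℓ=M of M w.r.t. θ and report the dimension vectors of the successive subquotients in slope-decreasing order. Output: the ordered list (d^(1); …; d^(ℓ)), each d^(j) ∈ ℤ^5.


Barcode: M ≅ I[1,2], I[2,2], I[2,5], I[5,5]^2. HN layers by μ_θ (2 steps, strictly decreasing):
  μ^(1)=7; μ^(2)=-2

((0, 2, 0, 0, 0); (1, 1, 1, 1, 3))


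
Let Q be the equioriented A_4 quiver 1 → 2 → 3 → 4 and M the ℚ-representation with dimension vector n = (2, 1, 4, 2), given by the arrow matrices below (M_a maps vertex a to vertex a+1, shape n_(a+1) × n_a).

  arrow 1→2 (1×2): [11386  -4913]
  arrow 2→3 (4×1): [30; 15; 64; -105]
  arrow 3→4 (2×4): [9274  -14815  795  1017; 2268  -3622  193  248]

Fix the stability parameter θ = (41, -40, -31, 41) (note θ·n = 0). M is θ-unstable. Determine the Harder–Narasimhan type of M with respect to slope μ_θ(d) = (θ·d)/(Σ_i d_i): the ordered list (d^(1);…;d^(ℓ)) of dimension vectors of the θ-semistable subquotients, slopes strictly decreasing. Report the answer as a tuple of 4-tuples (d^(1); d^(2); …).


Interval decomposition of M: I[1,1], I[1,4], I[3,3]^2, I[3,4].
HN type (ℓ=3): μ^(1)=41; μ^(2)=-10; μ^(3)=-31

((1, 0, 0, 2); (1, 1, 1, 0); (0, 0, 3, 0))


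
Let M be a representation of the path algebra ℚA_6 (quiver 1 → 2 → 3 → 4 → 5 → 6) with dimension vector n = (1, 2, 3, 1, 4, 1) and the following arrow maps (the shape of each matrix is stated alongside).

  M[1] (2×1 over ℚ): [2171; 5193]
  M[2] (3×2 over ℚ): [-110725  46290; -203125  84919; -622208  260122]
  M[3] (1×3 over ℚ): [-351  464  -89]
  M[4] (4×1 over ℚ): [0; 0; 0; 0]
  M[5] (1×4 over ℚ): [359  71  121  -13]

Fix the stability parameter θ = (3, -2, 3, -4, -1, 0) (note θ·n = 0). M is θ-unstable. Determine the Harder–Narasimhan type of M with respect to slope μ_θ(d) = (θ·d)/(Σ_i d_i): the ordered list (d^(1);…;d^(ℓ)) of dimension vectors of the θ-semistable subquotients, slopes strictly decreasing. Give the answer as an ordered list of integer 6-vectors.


Via rank(M_{q-1}∘⋯∘M_p): M ≅ I[1,4], I[2,3], I[3,3], I[5,5]^3, I[5,6].
μ_θ-semistable layers: μ^(1)=3; μ^(2)=0; μ^(3)=-1; μ^(4)=-2

((0, 0, 2, 0, 0, 0); (1, 1, 1, 1, 0, 1); (0, 0, 0, 0, 4, 0); (0, 1, 0, 0, 0, 0))


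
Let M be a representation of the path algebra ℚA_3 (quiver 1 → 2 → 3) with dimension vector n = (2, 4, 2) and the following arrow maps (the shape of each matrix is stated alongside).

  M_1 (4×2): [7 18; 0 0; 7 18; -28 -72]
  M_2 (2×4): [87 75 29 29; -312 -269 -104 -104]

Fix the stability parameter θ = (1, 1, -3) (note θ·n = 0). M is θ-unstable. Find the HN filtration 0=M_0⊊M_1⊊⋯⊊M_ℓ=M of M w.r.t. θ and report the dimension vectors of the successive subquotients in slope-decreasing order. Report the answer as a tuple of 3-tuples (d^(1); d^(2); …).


Interval decomposition of M: I[1,1], I[1,2], I[2,2], I[2,3]^2.
HN type (ℓ=2): μ^(1)=1; μ^(2)=-1

((2, 2, 0); (0, 2, 2))


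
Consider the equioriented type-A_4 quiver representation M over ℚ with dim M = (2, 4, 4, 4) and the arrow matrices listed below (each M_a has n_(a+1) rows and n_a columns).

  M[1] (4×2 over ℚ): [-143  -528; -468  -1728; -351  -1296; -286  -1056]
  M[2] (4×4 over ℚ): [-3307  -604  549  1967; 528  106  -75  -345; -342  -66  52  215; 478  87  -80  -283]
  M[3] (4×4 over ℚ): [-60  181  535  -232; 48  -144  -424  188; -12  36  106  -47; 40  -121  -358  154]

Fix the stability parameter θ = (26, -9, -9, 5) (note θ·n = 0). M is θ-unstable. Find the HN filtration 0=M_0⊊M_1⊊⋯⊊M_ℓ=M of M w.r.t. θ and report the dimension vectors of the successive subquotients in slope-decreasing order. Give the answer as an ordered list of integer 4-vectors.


Interval decomposition of M: I[1,1], I[1,4], I[2,3], I[2,4]^2, I[4,4].
HN type (ℓ=4): μ^(1)=26; μ^(2)=5; μ^(3)=8/3; μ^(4)=-9

((1, 0, 0, 0); (0, 0, 0, 4); (1, 1, 1, 0); (0, 3, 3, 0))


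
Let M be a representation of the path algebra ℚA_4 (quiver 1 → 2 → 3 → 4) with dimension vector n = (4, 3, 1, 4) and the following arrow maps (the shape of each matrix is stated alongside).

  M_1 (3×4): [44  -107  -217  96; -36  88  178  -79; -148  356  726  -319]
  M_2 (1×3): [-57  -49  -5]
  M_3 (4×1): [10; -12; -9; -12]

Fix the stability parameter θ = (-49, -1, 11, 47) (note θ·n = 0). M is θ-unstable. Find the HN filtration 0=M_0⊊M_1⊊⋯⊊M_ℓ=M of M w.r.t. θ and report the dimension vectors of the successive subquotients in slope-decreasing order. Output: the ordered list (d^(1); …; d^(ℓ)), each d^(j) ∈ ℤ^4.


Barcode: M ≅ I[1,1]^2, I[1,2], I[1,4], I[2,2], I[4,4]^3. HN layers by μ_θ (4 steps, strictly decreasing):
  μ^(1)=47; μ^(2)=11; μ^(3)=-1; μ^(4)=-49

((0, 0, 0, 4); (0, 0, 1, 0); (0, 3, 0, 0); (4, 0, 0, 0))


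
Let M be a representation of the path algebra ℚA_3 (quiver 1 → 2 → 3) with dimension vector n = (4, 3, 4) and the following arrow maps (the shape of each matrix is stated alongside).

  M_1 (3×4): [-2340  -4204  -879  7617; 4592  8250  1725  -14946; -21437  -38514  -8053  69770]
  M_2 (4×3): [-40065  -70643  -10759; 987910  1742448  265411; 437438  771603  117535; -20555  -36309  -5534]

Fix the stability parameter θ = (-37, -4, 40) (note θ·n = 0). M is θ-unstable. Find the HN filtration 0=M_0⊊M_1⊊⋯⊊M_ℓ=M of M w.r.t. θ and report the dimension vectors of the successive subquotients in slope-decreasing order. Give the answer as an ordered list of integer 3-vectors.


Barcode: M ≅ I[1,1], I[1,3]^3, I[3,3]. HN layers by μ_θ (3 steps, strictly decreasing):
  μ^(1)=40; μ^(2)=-4; μ^(3)=-37

((0, 0, 4); (0, 3, 0); (4, 0, 0))


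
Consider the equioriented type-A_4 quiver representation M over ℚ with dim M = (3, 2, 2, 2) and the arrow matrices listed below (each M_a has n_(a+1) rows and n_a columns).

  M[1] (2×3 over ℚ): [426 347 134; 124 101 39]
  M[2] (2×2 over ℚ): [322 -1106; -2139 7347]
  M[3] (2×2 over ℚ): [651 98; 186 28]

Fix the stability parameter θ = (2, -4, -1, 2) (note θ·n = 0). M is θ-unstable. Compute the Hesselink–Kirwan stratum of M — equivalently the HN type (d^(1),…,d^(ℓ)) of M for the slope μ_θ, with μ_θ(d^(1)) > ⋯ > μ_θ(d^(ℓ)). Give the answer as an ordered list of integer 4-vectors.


Barcode: M ≅ I[1,1], I[1,2], I[1,3], I[3,4], I[4,4]. HN layers by μ_θ (2 steps, strictly decreasing):
  μ^(1)=2; μ^(2)=-1

((1, 0, 0, 2); (2, 2, 2, 0))


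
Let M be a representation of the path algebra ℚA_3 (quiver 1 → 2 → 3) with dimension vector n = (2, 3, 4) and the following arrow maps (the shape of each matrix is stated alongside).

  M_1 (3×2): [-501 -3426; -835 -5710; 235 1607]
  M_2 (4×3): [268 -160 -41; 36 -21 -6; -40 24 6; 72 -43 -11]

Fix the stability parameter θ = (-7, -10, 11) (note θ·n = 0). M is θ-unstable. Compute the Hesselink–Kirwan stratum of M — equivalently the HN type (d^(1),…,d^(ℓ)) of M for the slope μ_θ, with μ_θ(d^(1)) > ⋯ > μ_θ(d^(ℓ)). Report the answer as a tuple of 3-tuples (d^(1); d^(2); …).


Interval decomposition of M: I[1,3]^2, I[2,2], I[3,3]^2.
HN type (ℓ=3): μ^(1)=11; μ^(2)=-17/2; μ^(3)=-10

((0, 0, 4); (2, 2, 0); (0, 1, 0))


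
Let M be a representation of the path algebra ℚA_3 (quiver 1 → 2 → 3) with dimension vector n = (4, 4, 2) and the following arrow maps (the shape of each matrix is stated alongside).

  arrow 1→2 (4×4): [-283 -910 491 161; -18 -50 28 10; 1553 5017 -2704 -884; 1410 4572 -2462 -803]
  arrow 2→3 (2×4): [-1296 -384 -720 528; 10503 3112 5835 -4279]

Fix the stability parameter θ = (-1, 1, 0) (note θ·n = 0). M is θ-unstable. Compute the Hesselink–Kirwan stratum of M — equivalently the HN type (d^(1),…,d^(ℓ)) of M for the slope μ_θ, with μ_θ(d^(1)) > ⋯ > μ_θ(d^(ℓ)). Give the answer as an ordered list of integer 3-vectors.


Interval decomposition of M: I[1,2]^3, I[1,3], I[3,3].
HN type (ℓ=4): μ^(1)=1; μ^(2)=1/2; μ^(3)=0; μ^(4)=-1

((0, 3, 0); (0, 1, 1); (0, 0, 1); (4, 0, 0))


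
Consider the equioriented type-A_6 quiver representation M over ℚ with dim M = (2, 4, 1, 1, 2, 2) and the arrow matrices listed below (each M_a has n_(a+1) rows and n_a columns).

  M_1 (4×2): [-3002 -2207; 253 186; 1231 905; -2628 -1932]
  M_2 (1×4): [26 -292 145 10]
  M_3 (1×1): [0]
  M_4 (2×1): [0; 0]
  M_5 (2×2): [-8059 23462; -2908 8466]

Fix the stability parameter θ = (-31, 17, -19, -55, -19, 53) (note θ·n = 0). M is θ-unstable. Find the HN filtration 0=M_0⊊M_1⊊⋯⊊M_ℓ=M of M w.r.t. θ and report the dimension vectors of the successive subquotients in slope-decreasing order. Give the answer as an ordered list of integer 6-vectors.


Interval decomposition of M: I[1,2], I[1,3], I[2,2]^2, I[4,4], I[5,6]^2.
HN type (ℓ=6): μ^(1)=53; μ^(2)=17; μ^(3)=-1; μ^(4)=-19; μ^(5)=-31; μ^(6)=-55

((0, 0, 0, 0, 0, 2); (0, 3, 0, 0, 0, 0); (0, 1, 1, 0, 0, 0); (0, 0, 0, 0, 2, 0); (2, 0, 0, 0, 0, 0); (0, 0, 0, 1, 0, 0))


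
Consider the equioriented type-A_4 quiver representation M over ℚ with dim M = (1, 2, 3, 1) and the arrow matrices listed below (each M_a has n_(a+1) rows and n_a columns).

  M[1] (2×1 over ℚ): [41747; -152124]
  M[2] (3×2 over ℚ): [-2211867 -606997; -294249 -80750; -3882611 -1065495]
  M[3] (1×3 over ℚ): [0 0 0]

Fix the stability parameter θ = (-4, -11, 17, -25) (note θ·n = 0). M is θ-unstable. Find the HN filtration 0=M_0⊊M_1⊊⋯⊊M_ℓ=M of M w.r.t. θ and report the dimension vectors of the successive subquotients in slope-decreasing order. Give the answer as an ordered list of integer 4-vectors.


Interval decomposition of M: I[1,3], I[2,3], I[3,3], I[4,4].
HN type (ℓ=4): μ^(1)=17; μ^(2)=-15/2; μ^(3)=-11; μ^(4)=-25

((0, 0, 3, 0); (1, 1, 0, 0); (0, 1, 0, 0); (0, 0, 0, 1))


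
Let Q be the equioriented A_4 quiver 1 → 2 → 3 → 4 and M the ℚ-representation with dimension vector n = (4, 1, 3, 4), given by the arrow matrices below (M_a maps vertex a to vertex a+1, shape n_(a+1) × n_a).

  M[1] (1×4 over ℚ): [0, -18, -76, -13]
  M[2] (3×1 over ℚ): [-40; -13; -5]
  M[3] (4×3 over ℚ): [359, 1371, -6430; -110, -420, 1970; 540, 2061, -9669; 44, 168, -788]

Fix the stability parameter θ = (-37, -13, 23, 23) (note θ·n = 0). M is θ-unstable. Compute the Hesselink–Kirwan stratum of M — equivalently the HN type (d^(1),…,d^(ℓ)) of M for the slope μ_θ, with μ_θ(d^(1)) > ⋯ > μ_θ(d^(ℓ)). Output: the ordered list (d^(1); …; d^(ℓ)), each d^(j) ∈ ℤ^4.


Via rank(M_{q-1}∘⋯∘M_p): M ≅ I[1,1]^3, I[1,4], I[3,3], I[3,4], I[4,4]^2.
μ_θ-semistable layers: μ^(1)=23; μ^(2)=-13; μ^(3)=-37

((0, 0, 3, 4); (0, 1, 0, 0); (4, 0, 0, 0))


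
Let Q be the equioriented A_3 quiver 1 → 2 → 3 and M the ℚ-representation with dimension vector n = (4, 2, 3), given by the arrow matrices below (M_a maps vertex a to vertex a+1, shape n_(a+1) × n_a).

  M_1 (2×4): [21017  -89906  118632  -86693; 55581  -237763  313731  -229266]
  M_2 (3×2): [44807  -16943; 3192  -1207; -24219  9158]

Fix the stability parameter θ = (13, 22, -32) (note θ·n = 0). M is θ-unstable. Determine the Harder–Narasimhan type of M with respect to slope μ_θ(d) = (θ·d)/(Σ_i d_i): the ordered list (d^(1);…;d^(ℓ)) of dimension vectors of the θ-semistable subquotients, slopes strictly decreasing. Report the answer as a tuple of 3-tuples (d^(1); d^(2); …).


Interval decomposition of M: I[1,1]^2, I[1,3]^2, I[3,3].
HN type (ℓ=3): μ^(1)=13; μ^(2)=1; μ^(3)=-32

((2, 0, 0); (2, 2, 2); (0, 0, 1))


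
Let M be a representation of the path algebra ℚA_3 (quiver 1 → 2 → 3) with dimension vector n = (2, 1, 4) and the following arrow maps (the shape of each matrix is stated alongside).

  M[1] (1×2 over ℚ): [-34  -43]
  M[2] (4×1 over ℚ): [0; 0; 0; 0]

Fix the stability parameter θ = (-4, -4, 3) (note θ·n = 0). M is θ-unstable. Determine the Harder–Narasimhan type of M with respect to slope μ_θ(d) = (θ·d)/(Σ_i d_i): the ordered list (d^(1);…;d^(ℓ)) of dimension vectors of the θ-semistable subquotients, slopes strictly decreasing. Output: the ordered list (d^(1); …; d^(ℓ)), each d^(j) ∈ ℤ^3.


Barcode: M ≅ I[1,1], I[1,2], I[3,3]^4. HN layers by μ_θ (2 steps, strictly decreasing):
  μ^(1)=3; μ^(2)=-4

((0, 0, 4); (2, 1, 0))


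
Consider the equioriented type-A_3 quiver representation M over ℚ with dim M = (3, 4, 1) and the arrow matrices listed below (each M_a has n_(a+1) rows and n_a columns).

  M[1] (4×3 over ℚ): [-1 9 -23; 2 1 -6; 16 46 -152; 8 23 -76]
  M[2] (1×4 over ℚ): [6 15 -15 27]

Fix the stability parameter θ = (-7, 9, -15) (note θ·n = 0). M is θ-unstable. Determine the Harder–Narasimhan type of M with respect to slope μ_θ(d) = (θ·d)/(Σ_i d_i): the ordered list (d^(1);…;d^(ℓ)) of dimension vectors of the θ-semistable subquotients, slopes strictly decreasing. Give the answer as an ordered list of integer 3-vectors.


Interval decomposition of M: I[1,1], I[1,2]^2, I[2,2], I[2,3].
HN type (ℓ=3): μ^(1)=9; μ^(2)=-3; μ^(3)=-7

((0, 3, 0); (0, 1, 1); (3, 0, 0))


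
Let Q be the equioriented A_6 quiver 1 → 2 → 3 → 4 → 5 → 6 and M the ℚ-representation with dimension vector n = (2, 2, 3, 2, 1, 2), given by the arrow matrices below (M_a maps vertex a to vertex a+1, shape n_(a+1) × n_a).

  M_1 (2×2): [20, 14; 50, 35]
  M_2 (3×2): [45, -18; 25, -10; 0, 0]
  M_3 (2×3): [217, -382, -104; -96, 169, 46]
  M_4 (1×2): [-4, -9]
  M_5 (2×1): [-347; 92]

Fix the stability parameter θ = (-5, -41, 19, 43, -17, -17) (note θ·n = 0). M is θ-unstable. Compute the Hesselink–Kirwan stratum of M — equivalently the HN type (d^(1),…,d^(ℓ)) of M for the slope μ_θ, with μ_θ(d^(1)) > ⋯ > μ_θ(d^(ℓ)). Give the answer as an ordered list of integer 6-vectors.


Interval decomposition of M: I[1,1], I[1,2], I[2,6], I[3,3], I[3,4], I[6,6].
HN type (ℓ=7): μ^(1)=43; μ^(2)=19; μ^(3)=7; μ^(4)=-5; μ^(5)=-17; μ^(6)=-23; μ^(7)=-41

((0, 0, 0, 1, 0, 0); (0, 0, 2, 0, 0, 0); (0, 0, 1, 1, 1, 1); (1, 0, 0, 0, 0, 0); (0, 0, 0, 0, 0, 1); (1, 1, 0, 0, 0, 0); (0, 1, 0, 0, 0, 0))


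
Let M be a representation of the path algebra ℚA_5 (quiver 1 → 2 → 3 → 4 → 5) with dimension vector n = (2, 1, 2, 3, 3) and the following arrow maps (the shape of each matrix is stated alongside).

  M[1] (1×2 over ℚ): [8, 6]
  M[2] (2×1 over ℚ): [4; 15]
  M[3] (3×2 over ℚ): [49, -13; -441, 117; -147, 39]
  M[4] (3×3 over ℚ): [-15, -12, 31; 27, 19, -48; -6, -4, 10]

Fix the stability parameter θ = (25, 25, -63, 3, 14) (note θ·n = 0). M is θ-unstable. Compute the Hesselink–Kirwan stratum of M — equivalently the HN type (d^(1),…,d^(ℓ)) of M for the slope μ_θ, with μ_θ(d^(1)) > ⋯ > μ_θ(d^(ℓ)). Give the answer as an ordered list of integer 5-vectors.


Interval decomposition of M: I[1,1], I[1,4], I[3,3], I[4,5]^2, I[5,5].
HN type (ℓ=5): μ^(1)=25; μ^(2)=14; μ^(3)=3; μ^(4)=-13/3; μ^(5)=-63

((1, 0, 0, 0, 0); (0, 0, 0, 0, 3); (0, 0, 0, 3, 0); (1, 1, 1, 0, 0); (0, 0, 1, 0, 0))


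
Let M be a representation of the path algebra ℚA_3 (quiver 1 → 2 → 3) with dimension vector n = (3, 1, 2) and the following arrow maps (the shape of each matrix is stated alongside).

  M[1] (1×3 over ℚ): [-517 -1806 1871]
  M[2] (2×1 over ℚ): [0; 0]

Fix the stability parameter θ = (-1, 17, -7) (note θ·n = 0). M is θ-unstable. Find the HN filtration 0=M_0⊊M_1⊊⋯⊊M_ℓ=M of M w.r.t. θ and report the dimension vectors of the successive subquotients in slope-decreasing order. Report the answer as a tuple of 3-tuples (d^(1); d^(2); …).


Barcode: M ≅ I[1,1]^2, I[1,2], I[3,3]^2. HN layers by μ_θ (3 steps, strictly decreasing):
  μ^(1)=17; μ^(2)=-1; μ^(3)=-7

((0, 1, 0); (3, 0, 0); (0, 0, 2))


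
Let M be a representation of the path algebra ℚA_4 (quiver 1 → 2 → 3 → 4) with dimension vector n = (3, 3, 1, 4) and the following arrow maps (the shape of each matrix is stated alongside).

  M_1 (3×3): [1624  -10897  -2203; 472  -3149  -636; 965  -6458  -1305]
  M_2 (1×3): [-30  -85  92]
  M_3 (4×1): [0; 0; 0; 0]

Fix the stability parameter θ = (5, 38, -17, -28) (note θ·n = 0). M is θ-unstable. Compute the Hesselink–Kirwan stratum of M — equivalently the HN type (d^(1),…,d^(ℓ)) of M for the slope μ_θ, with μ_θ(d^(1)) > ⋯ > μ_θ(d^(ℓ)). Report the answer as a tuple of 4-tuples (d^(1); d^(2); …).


Barcode: M ≅ I[1,2]^2, I[1,3], I[4,4]^4. HN layers by μ_θ (4 steps, strictly decreasing):
  μ^(1)=38; μ^(2)=21/2; μ^(3)=5; μ^(4)=-28

((0, 2, 0, 0); (0, 1, 1, 0); (3, 0, 0, 0); (0, 0, 0, 4))


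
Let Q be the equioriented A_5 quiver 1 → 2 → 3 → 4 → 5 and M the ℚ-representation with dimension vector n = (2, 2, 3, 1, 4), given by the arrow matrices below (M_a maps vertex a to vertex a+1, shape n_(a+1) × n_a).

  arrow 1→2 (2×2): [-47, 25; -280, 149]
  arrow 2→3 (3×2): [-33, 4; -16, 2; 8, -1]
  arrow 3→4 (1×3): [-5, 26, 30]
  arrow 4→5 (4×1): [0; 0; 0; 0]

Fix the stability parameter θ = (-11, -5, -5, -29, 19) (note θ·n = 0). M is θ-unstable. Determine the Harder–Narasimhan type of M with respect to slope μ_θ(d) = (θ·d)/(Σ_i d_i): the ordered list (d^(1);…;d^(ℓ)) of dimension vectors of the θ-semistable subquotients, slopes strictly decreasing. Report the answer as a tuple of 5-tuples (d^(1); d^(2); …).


Interval decomposition of M: I[1,3], I[1,4], I[3,3], I[5,5]^4.
HN type (ℓ=4): μ^(1)=19; μ^(2)=-5; μ^(3)=-11; μ^(4)=-25/2

((0, 0, 0, 0, 4); (0, 1, 2, 0, 0); (1, 0, 0, 0, 0); (1, 1, 1, 1, 0))


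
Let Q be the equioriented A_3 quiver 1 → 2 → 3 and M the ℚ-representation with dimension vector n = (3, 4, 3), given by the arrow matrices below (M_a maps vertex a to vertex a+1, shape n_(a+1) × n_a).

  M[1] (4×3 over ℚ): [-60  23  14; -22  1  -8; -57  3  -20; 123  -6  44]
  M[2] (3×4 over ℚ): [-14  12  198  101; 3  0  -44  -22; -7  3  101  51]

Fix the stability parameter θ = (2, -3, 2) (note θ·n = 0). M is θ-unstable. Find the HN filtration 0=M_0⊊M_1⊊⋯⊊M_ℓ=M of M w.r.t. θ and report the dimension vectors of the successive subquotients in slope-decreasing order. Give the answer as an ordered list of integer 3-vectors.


Barcode: M ≅ I[1,2], I[1,3]^2, I[2,3]. HN layers by μ_θ (3 steps, strictly decreasing):
  μ^(1)=2; μ^(2)=-1/2; μ^(3)=-3

((0, 0, 3); (3, 3, 0); (0, 1, 0))


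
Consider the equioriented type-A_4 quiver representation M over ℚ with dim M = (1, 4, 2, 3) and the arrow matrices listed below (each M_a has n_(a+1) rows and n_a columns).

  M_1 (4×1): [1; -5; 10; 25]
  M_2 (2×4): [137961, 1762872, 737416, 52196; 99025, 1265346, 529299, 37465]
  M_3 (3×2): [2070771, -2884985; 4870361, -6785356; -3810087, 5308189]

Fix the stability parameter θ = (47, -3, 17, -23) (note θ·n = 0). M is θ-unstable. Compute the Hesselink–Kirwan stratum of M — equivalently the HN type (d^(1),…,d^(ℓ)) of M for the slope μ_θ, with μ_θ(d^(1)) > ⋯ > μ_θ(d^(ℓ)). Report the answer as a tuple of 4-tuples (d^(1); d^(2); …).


Barcode: M ≅ I[1,4], I[2,2]^2, I[2,4], I[4,4]. HN layers by μ_θ (3 steps, strictly decreasing):
  μ^(1)=19/2; μ^(2)=-3; μ^(3)=-23

((1, 1, 1, 1); (0, 3, 1, 1); (0, 0, 0, 1))


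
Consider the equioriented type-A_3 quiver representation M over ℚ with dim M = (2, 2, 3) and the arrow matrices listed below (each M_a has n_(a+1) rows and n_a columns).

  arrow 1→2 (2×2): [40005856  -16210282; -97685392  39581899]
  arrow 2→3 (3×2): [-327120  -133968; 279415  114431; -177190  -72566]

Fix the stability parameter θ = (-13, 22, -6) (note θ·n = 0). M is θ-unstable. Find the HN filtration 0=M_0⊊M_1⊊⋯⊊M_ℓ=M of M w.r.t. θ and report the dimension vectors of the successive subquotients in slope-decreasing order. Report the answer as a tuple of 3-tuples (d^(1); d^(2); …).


Interval decomposition of M: I[1,1], I[1,3], I[2,2], I[3,3]^2.
HN type (ℓ=4): μ^(1)=22; μ^(2)=8; μ^(3)=-6; μ^(4)=-13

((0, 1, 0); (0, 1, 1); (0, 0, 2); (2, 0, 0))


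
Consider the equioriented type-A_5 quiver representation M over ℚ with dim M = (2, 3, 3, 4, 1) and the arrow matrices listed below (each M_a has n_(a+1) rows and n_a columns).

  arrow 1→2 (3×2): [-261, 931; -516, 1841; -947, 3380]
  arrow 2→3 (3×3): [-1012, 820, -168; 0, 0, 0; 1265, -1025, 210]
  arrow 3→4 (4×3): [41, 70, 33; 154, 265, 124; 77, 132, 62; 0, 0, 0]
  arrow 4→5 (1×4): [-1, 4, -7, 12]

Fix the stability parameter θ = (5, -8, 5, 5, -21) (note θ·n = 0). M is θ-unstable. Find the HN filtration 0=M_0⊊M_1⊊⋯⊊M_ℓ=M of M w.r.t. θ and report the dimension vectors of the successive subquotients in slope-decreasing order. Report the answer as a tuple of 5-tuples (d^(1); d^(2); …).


Interval decomposition of M: I[1,2], I[1,5], I[2,2], I[3,4]^2, I[4,4].
HN type (ℓ=4): μ^(1)=5; μ^(2)=-3/2; μ^(3)=-14/5; μ^(4)=-8

((0, 0, 2, 3, 0); (1, 1, 0, 0, 0); (1, 1, 1, 1, 1); (0, 1, 0, 0, 0))


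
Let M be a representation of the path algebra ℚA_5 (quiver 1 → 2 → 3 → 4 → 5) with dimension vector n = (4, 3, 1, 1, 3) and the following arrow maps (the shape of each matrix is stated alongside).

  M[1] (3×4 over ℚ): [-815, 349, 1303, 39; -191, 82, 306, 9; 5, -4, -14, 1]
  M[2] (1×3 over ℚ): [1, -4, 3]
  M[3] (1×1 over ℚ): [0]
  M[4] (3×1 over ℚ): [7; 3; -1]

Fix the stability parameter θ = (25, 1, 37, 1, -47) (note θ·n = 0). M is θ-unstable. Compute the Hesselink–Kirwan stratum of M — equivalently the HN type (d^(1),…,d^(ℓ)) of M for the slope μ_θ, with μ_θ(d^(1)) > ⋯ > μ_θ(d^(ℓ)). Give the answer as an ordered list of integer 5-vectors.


Barcode: M ≅ I[1,1], I[1,2]^2, I[1,3], I[4,5], I[5,5]^2. HN layers by μ_θ (5 steps, strictly decreasing):
  μ^(1)=37; μ^(2)=25; μ^(3)=13; μ^(4)=-23; μ^(5)=-47

((0, 0, 1, 0, 0); (1, 0, 0, 0, 0); (3, 3, 0, 0, 0); (0, 0, 0, 1, 1); (0, 0, 0, 0, 2))


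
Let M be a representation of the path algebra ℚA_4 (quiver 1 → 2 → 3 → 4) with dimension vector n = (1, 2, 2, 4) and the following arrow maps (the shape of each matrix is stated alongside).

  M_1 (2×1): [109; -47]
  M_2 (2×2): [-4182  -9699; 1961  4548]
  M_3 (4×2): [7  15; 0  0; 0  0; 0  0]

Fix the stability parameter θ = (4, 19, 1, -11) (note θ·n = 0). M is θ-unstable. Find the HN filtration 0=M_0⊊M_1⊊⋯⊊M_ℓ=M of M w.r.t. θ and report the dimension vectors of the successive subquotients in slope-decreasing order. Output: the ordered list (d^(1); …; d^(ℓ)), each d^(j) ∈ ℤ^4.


Interval decomposition of M: I[1,3], I[2,4], I[4,4]^3.
HN type (ℓ=4): μ^(1)=10; μ^(2)=4; μ^(3)=3; μ^(4)=-11

((0, 1, 1, 0); (1, 0, 0, 0); (0, 1, 1, 1); (0, 0, 0, 3))


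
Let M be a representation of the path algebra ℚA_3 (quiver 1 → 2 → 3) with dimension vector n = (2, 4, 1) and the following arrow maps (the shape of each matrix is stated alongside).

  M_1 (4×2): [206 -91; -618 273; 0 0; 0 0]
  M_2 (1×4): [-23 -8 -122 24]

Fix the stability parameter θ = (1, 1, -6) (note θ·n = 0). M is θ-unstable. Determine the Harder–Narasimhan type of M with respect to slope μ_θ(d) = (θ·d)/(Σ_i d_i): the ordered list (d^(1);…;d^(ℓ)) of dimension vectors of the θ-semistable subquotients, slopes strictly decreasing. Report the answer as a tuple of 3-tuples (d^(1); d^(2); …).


Barcode: M ≅ I[1,1], I[1,3], I[2,2]^3. HN layers by μ_θ (2 steps, strictly decreasing):
  μ^(1)=1; μ^(2)=-4/3

((1, 3, 0); (1, 1, 1))


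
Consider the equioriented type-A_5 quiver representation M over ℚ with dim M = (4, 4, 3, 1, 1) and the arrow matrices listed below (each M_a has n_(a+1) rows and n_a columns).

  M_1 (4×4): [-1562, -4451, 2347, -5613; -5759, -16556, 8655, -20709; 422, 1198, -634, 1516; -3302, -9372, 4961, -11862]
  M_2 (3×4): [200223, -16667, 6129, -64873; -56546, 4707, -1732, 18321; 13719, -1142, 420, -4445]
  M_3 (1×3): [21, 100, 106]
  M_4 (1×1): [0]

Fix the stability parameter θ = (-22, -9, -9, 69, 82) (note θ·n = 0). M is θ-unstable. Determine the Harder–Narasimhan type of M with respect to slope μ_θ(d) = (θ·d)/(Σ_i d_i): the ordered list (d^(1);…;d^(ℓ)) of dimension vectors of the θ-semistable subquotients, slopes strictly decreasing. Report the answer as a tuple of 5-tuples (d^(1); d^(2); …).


Via rank(M_{q-1}∘⋯∘M_p): M ≅ I[1,2], I[1,3]^2, I[1,4], I[5,5].
μ_θ-semistable layers: μ^(1)=82; μ^(2)=69; μ^(3)=-9; μ^(4)=-22

((0, 0, 0, 0, 1); (0, 0, 0, 1, 0); (0, 4, 3, 0, 0); (4, 0, 0, 0, 0))


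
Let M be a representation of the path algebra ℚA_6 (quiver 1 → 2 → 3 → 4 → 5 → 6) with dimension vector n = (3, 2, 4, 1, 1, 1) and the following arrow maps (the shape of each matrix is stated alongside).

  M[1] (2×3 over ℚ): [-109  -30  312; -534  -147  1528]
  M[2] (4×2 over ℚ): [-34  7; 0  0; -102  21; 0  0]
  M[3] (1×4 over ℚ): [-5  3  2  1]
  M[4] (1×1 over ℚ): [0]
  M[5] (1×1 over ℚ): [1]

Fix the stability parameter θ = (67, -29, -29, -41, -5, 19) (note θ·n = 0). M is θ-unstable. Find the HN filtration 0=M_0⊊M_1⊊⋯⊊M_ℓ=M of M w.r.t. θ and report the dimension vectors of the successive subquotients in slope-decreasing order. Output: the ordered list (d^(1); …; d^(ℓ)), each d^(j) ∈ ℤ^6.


Via rank(M_{q-1}∘⋯∘M_p): M ≅ I[1,1], I[1,2], I[1,4], I[3,3]^3, I[5,6].
μ_θ-semistable layers: μ^(1)=67; μ^(2)=19; μ^(3)=-5; μ^(4)=-8; μ^(5)=-29

((1, 0, 0, 0, 0, 0); (1, 1, 0, 0, 0, 1); (0, 0, 0, 0, 1, 0); (1, 1, 1, 1, 0, 0); (0, 0, 3, 0, 0, 0))


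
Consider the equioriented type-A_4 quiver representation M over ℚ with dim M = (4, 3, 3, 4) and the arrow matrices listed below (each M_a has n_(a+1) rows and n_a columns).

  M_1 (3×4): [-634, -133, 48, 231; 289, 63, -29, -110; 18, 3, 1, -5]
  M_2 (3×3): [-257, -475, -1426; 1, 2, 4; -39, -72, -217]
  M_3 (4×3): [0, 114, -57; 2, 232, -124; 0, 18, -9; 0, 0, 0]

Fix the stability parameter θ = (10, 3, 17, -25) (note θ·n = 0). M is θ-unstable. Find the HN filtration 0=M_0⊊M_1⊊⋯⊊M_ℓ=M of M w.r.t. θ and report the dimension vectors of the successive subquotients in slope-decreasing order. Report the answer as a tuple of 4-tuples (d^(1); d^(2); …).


Interval decomposition of M: I[1,1], I[1,3], I[1,4]^2, I[4,4]^2.
HN type (ℓ=5): μ^(1)=17; μ^(2)=10; μ^(3)=13/2; μ^(4)=5/4; μ^(5)=-25

((0, 0, 1, 0); (1, 0, 0, 0); (1, 1, 0, 0); (2, 2, 2, 2); (0, 0, 0, 2))


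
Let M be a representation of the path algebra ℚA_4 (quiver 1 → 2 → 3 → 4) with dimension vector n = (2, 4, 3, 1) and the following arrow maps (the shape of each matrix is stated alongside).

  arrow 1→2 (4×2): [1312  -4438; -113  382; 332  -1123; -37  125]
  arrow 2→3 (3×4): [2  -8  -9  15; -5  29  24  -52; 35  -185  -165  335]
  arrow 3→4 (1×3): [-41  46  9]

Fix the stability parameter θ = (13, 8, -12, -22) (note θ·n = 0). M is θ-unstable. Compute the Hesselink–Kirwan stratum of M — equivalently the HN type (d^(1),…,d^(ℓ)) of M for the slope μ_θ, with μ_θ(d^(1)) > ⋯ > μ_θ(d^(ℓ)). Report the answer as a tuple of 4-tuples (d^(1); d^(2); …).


Barcode: M ≅ I[1,3], I[1,4], I[2,2]^2, I[3,3]. HN layers by μ_θ (4 steps, strictly decreasing):
  μ^(1)=8; μ^(2)=3; μ^(3)=-13/4; μ^(4)=-12

((0, 2, 0, 0); (1, 1, 1, 0); (1, 1, 1, 1); (0, 0, 1, 0))


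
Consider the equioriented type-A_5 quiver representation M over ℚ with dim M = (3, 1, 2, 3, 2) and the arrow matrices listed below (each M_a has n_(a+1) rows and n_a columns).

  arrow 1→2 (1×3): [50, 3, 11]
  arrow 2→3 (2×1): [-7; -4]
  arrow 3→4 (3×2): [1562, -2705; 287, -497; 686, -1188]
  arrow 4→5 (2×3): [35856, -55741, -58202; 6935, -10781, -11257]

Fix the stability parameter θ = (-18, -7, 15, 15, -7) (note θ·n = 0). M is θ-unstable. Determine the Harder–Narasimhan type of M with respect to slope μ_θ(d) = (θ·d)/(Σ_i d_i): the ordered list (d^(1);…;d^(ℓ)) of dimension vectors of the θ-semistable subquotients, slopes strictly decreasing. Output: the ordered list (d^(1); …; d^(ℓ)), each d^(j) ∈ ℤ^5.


Via rank(M_{q-1}∘⋯∘M_p): M ≅ I[1,1]^2, I[1,5], I[3,5], I[4,4].
μ_θ-semistable layers: μ^(1)=15; μ^(2)=23/3; μ^(3)=-7; μ^(4)=-18

((0, 0, 0, 1, 0); (0, 0, 2, 2, 2); (0, 1, 0, 0, 0); (3, 0, 0, 0, 0))


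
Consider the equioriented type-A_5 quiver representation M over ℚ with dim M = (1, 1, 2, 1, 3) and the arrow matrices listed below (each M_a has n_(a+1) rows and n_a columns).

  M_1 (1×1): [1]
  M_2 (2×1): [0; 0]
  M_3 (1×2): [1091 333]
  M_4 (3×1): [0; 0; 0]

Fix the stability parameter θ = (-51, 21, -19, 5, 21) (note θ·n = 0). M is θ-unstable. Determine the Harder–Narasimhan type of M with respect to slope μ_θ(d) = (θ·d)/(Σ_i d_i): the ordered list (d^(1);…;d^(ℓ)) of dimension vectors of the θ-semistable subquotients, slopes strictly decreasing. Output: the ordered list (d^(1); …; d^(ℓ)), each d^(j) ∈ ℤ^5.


Via rank(M_{q-1}∘⋯∘M_p): M ≅ I[1,2], I[3,3], I[3,4], I[5,5]^3.
μ_θ-semistable layers: μ^(1)=21; μ^(2)=5; μ^(3)=-19; μ^(4)=-51

((0, 1, 0, 0, 3); (0, 0, 0, 1, 0); (0, 0, 2, 0, 0); (1, 0, 0, 0, 0))


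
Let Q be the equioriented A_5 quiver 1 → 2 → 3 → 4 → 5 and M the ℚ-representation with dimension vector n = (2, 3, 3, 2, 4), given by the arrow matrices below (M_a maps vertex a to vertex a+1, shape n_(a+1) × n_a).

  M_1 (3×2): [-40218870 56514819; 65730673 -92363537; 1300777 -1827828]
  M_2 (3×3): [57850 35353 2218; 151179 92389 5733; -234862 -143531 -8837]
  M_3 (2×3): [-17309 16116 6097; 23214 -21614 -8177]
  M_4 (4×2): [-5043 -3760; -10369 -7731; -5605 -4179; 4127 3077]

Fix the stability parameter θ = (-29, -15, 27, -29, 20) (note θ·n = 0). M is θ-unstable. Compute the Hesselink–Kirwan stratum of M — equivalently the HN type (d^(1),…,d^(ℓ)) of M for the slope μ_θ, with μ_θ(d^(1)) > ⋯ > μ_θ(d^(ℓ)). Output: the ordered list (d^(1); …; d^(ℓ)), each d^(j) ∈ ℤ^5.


Interval decomposition of M: I[1,5]^2, I[2,3], I[5,5]^2.
HN type (ℓ=5): μ^(1)=27; μ^(2)=20; μ^(3)=-1; μ^(4)=-15; μ^(5)=-29

((0, 0, 1, 0, 0); (0, 0, 0, 0, 4); (0, 0, 2, 2, 0); (0, 3, 0, 0, 0); (2, 0, 0, 0, 0))


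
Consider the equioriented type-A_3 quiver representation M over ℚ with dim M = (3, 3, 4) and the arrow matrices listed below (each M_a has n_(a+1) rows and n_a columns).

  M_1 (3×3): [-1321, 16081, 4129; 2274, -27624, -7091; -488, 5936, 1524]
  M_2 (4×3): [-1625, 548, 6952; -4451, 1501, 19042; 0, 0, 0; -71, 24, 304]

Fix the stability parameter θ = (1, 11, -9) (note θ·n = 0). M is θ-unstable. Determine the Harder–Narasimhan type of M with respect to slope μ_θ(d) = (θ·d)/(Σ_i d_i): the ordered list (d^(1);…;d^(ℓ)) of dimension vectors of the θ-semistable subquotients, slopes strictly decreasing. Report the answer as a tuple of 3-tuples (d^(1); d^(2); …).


Interval decomposition of M: I[1,1], I[1,3]^2, I[2,2], I[3,3]^2.
HN type (ℓ=3): μ^(1)=11; μ^(2)=1; μ^(3)=-9

((0, 1, 0); (3, 2, 2); (0, 0, 2))


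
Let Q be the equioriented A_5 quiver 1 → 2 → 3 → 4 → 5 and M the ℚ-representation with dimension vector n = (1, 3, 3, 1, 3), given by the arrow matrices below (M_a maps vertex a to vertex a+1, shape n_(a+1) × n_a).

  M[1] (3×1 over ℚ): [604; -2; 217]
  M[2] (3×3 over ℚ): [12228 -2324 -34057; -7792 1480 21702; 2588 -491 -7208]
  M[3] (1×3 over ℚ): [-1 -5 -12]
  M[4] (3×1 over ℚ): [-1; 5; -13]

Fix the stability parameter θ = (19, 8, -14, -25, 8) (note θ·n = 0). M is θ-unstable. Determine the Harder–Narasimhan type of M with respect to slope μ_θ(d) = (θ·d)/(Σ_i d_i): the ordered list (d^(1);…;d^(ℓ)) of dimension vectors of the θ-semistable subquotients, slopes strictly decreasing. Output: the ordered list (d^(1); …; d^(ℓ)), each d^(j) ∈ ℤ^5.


Barcode: M ≅ I[1,5], I[2,3]^2, I[5,5]^2. HN layers by μ_θ (2 steps, strictly decreasing):
  μ^(1)=8; μ^(2)=-3

((0, 0, 0, 0, 3); (1, 3, 3, 1, 0))


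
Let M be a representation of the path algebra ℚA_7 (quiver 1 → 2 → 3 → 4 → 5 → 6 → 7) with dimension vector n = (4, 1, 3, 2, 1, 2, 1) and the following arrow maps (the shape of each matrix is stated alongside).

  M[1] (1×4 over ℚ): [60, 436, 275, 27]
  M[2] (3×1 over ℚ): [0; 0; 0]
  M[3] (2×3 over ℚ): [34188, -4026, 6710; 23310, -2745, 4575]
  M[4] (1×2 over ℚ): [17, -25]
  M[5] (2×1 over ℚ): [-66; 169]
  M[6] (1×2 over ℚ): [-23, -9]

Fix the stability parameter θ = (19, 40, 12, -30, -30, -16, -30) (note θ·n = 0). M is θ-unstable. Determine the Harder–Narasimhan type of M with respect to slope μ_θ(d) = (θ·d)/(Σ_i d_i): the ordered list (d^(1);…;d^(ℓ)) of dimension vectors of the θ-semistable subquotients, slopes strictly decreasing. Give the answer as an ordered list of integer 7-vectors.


Barcode: M ≅ I[1,1]^3, I[1,2], I[3,3]^2, I[3,7], I[4,4], I[6,6]. HN layers by μ_θ (6 steps, strictly decreasing):
  μ^(1)=40; μ^(2)=19; μ^(3)=12; μ^(4)=-16; μ^(5)=-94/5; μ^(6)=-30

((0, 1, 0, 0, 0, 0, 0); (4, 0, 0, 0, 0, 0, 0); (0, 0, 2, 0, 0, 0, 0); (0, 0, 0, 0, 0, 1, 0); (0, 0, 1, 1, 1, 1, 1); (0, 0, 0, 1, 0, 0, 0))


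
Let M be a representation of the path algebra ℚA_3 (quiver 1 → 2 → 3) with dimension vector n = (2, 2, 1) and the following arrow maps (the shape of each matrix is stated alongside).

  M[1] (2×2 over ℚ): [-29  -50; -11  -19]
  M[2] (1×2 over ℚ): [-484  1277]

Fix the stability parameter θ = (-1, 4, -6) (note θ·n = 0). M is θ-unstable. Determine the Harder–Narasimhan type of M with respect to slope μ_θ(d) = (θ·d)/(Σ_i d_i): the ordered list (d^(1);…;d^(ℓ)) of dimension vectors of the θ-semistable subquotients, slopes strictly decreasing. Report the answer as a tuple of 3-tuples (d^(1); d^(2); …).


Interval decomposition of M: I[1,2], I[1,3].
HN type (ℓ=2): μ^(1)=4; μ^(2)=-1

((0, 1, 0); (2, 1, 1))
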